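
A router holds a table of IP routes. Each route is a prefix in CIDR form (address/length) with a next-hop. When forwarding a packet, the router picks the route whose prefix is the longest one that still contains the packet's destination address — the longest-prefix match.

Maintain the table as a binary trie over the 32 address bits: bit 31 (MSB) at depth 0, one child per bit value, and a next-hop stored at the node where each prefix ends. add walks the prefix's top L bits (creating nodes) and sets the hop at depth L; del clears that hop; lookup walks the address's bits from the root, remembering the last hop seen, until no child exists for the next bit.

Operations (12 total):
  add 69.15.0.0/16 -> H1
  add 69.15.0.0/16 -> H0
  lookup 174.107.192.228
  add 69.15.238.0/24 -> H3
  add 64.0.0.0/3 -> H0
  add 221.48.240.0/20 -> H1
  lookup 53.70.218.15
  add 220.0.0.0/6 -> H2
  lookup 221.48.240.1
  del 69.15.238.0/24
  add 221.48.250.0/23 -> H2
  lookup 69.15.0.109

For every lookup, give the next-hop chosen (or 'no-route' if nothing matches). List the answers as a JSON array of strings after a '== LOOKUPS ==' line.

Apply in order:
  + 69.15.0.0/16 (H1) depth=16
  + 69.15.0.0/16 (H0) depth=16
  ? 174.107.192.228  path d0:-  best=no-route
  + 69.15.238.0/24 (H3) depth=24
  + 64.0.0.0/3 (H0) depth=3
  + 221.48.240.0/20 (H1) depth=20
  ? 53.70.218.15  path d0:-→d1:-  best=no-route
  + 220.0.0.0/6 (H2) depth=6
  ? 221.48.240.1  path d0:-→d1:-→d2:-→d3:-→d4:-→d5:-→d6:H2→d7:-→d8:-→d9:-→d10:-→d11:-→d12:-→d13:-→d14:-→d15:-→d16:-→d17:-→d18:-→d19:-→d20:H1  best=H1
  - 69.15.238.0/24 clear@24
  + 221.48.250.0/23 (H2) depth=23
  ? 69.15.0.109  path d0:-→d1:-→d2:-→d3:H0→d4:-→d5:-→d6:-→d7:-→d8:-→d9:-→d10:-→d11:-→d12:-→d13:-→d14:-→d15:-→d16:H0  best=H0

== LOOKUPS ==
["no-route","no-route","H1","H0"]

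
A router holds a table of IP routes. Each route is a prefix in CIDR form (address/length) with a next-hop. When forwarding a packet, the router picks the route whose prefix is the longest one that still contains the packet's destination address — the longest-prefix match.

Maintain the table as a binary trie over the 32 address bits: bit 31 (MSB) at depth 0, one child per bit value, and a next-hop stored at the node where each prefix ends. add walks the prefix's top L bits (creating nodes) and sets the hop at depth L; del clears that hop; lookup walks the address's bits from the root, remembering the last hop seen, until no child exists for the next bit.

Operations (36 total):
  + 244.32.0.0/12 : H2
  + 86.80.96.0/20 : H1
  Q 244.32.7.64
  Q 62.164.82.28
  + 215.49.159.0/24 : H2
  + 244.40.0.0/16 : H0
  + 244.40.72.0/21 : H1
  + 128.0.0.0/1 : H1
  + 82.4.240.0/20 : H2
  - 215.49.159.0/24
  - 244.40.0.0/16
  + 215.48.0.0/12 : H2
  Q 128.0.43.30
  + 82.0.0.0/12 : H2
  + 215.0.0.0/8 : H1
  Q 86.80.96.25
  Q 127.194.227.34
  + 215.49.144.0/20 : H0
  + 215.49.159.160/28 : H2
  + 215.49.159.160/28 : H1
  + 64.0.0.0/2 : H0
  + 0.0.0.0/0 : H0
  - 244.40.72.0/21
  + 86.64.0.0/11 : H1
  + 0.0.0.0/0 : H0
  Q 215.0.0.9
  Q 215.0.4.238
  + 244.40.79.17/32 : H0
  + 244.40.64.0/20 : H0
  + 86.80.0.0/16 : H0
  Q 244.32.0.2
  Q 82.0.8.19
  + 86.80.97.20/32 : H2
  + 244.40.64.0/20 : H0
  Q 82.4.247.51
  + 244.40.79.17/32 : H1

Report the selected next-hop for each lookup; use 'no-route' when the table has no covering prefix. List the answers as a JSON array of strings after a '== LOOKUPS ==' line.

Process each operation:
  + 244.32.0.0/12 (H2) depth=12
  + 86.80.96.0/20 (H1) depth=20
  ? 244.32.7.64  path d0:-→d1:-→d2:-→d3:-→d4:-→d5:-→d6:-→d7:-→d8:-→d9:-→d10:-→d11:-→d12:H2  best=H2
  ? 62.164.82.28  path d0:-→d1:-  best=no-route
  + 215.49.159.0/24 (H2) depth=24
  + 244.40.0.0/16 (H0) depth=16
  + 244.40.72.0/21 (H1) depth=21
  + 128.0.0.0/1 (H1) depth=1
  + 82.4.240.0/20 (H2) depth=20
  - 215.49.159.0/24 clear@24
  - 244.40.0.0/16 clear@16
  + 215.48.0.0/12 (H2) depth=12
  ? 128.0.43.30  path d0:-→d1:H1  best=H1
  + 82.0.0.0/12 (H2) depth=12
  + 215.0.0.0/8 (H1) depth=8
  ? 86.80.96.25  path d0:-→d1:-→d2:-→d3:-→d4:-→d5:-→d6:-→d7:-→d8:-→d9:-→d10:-→d11:-→d12:-→d13:-→d14:-→d15:-→d16:-→d17:-→d18:-→d19:-→d20:H1  best=H1
  ? 127.194.227.34  path d0:-→d1:-→d2:-  best=no-route
  + 215.49.144.0/20 (H0) depth=20
  + 215.49.159.160/28 (H2) depth=28
  + 215.49.159.160/28 (H1) depth=28
  + 64.0.0.0/2 (H0) depth=2
  + 0.0.0.0/0 (H0) depth=0
  - 244.40.72.0/21 clear@21
  + 86.64.0.0/11 (H1) depth=11
  + 0.0.0.0/0 (H0) depth=0
  ? 215.0.0.9  path d0:H0→d1:H1→d2:-→d3:-→d4:-→d5:-→d6:-→d7:-→d8:H1→d9:-→d10:-  best=H1
  ? 215.0.4.238  path d0:H0→d1:H1→d2:-→d3:-→d4:-→d5:-→d6:-→d7:-→d8:H1→d9:-→d10:-  best=H1
  + 244.40.79.17/32 (H0) depth=32
  + 244.40.64.0/20 (H0) depth=20
  + 86.80.0.0/16 (H0) depth=16
  ? 244.32.0.2  path d0:H0→d1:H1→d2:-→d3:-→d4:-→d5:-→d6:-→d7:-→d8:-→d9:-→d10:-→d11:-→d12:H2  best=H2
  ? 82.0.8.19  path d0:H0→d1:-→d2:H0→d3:-→d4:-→d5:-→d6:-→d7:-→d8:-→d9:-→d10:-→d11:-→d12:H2→d13:-  best=H2
  + 86.80.97.20/32 (H2) depth=32
  + 244.40.64.0/20 (H0) depth=20
  ? 82.4.247.51  path d0:H0→d1:-→d2:H0→d3:-→d4:-→d5:-→d6:-→d7:-→d8:-→d9:-→d10:-→d11:-→d12:H2→d13:-→d14:-→d15:-→d16:-→d17:-→d18:-→d19:-→d20:H2  best=H2
  + 244.40.79.17/32 (H1) depth=32

== LOOKUPS ==
["H2","no-route","H1","H1","no-route","H1","H1","H2","H2","H2"]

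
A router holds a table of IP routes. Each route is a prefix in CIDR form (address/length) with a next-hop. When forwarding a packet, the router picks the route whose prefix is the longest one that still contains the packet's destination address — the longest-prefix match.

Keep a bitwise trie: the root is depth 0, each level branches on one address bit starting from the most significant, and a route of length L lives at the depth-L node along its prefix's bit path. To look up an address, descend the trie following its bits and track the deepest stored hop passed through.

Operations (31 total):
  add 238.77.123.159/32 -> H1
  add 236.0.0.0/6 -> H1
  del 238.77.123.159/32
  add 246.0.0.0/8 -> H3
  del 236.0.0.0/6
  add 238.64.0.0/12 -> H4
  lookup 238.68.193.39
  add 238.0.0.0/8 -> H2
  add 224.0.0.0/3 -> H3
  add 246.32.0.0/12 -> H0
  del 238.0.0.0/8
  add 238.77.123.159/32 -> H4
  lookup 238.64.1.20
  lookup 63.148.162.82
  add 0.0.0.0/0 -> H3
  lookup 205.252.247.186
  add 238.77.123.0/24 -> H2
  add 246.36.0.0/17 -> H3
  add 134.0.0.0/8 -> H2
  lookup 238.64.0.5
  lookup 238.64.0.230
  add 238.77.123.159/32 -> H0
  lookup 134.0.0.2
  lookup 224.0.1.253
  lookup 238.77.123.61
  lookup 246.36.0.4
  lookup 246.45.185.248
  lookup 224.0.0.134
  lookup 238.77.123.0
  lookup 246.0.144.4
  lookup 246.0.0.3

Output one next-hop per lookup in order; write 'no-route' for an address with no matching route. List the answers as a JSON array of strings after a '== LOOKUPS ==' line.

Process each operation:
  + 238.77.123.159/32 (H1) depth=32
  + 236.0.0.0/6 (H1) depth=6
  del 238.77.123.159/32 (clear depth 32)
  + 246.0.0.0/8 (H3) depth=8
  del 236.0.0.0/6 (clear depth 6)
  + 238.64.0.0/12 (H4) depth=12
  lookup 238.68.193.39: bits 111011100100 walk d0:-→d1:-→d2:-→d3:-→d4:-→d5:-→d6:-→d7:-→d8:-→d9:-→d10:-→d11:-→d12:H4 -> H4
  + 238.0.0.0/8 (H2) depth=8
  + 224.0.0.0/3 (H3) depth=3
  + 246.32.0.0/12 (H0) depth=12
  del 238.0.0.0/8 (clear depth 8)
  + 238.77.123.159/32 (H4) depth=32
  lookup 238.64.1.20: bits 111011100100 walk d0:-→d1:-→d2:-→d3:H3→d4:-→d5:-→d6:-→d7:-→d8:-→d9:-→d10:-→d11:-→d12:H4 -> H4
  lookup 63.148.162.82: bits ε walk d0:- -> no-route
  + 0.0.0.0/0 (H3) depth=0
  lookup 205.252.247.186: bits 11 walk d0:H3→d1:-→d2:- -> H3
  + 238.77.123.0/24 (H2) depth=24
  + 246.36.0.0/17 (H3) depth=17
  + 134.0.0.0/8 (H2) depth=8
  lookup 238.64.0.5: bits 111011100100 walk d0:H3→d1:-→d2:-→d3:H3→d4:-→d5:-→d6:-→d7:-→d8:-→d9:-→d10:-→d11:-→d12:H4 -> H4
  lookup 238.64.0.230: bits 111011100100 walk d0:H3→d1:-→d2:-→d3:H3→d4:-→d5:-→d6:-→d7:-→d8:-→d9:-→d10:-→d11:-→d12:H4 -> H4
  + 238.77.123.159/32 (H0) depth=32
  lookup 134.0.0.2: bits 10000110 walk d0:H3→d1:-→d2:-→d3:-→d4:-→d5:-→d6:-→d7:-→d8:H2 -> H2
  lookup 224.0.1.253: bits 1110 walk d0:H3→d1:-→d2:-→d3:H3→d4:- -> H3
  lookup 238.77.123.61: bits 111011100100110101111011 walk d0:H3→d1:-→d2:-→d3:H3→d4:-→d5:-→d6:-→d7:-→d8:-→d9:-→d10:-→d11:-→d12:H4→d13:-→d14:-→d15:-→d16:-→d17:-→d18:-→d19:-→d20:-→d21:-→d22:-→d23:-→d24:H2 -> H2
  lookup 246.36.0.4: bits 11110110001001000 walk d0:H3→d1:-→d2:-→d3:H3→d4:-→d5:-→d6:-→d7:-→d8:H3→d9:-→d10:-→d11:-→d12:H0→d13:-→d14:-→d15:-→d16:-→d17:H3 -> H3
  lookup 246.45.185.248: bits 111101100010 walk d0:H3→d1:-→d2:-→d3:H3→d4:-→d5:-→d6:-→d7:-→d8:H3→d9:-→d10:-→d11:-→d12:H0 -> H0
  lookup 224.0.0.134: bits 1110 walk d0:H3→d1:-→d2:-→d3:H3→d4:- -> H3
  lookup 238.77.123.0: bits 111011100100110101111011 walk d0:H3→d1:-→d2:-→d3:H3→d4:-→d5:-→d6:-→d7:-→d8:-→d9:-→d10:-→d11:-→d12:H4→d13:-→d14:-→d15:-→d16:-→d17:-→d18:-→d19:-→d20:-→d21:-→d22:-→d23:-→d24:H2 -> H2
  lookup 246.0.144.4: bits 1111011000 walk d0:H3→d1:-→d2:-→d3:H3→d4:-→d5:-→d6:-→d7:-→d8:H3→d9:-→d10:- -> H3
  lookup 246.0.0.3: bits 1111011000 walk d0:H3→d1:-→d2:-→d3:H3→d4:-→d5:-→d6:-→d7:-→d8:H3→d9:-→d10:- -> H3

== LOOKUPS ==
["H4","H4","no-route","H3","H4","H4","H2","H3","H2","H3","H0","H3","H2","H3","H3"]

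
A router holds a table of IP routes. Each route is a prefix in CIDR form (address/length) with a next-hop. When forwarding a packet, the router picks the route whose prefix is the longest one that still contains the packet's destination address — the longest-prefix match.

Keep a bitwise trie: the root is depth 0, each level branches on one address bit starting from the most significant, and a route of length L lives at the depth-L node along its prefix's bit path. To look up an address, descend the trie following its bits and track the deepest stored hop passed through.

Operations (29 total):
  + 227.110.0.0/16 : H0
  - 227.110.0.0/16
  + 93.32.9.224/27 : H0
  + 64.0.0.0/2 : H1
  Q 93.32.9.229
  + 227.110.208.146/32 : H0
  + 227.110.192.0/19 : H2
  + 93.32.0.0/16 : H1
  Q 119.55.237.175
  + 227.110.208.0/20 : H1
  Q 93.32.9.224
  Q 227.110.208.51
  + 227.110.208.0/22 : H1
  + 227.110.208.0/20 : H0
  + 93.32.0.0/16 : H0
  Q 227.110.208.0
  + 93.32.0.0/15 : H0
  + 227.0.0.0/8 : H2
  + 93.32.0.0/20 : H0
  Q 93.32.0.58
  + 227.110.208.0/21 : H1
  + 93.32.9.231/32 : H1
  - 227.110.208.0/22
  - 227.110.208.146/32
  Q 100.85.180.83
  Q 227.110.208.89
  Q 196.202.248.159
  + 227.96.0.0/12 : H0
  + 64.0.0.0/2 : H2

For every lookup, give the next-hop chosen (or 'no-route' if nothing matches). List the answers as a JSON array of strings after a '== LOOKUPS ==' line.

Apply in order:
  add 227.110.0.0/16 -> H0 at depth 16
  - 227.110.0.0/16 clear@16
  add 93.32.9.224/27 -> H0 at depth 27
  add 64.0.0.0/2 -> H1 at depth 2
  ? 93.32.9.229  path d0:-→d1:-→d2:H1→d3:-→d4:-→d5:-→d6:-→d7:-→d8:-→d9:-→d10:-→d11:-→d12:-→d13:-→d14:-→d15:-→d16:-→d17:-→d18:-→d19:-→d20:-→d21:-→d22:-→d23:-→d24:-→d25:-→d26:-→d27:H0  best=H0
  add 227.110.208.146/32 -> H0 at depth 32
  add 227.110.192.0/19 -> H2 at depth 19
  add 93.32.0.0/16 -> H1 at depth 16
  ? 119.55.237.175  path d0:-→d1:-→d2:H1  best=H1
  add 227.110.208.0/20 -> H1 at depth 20
  ? 93.32.9.224  path d0:-→d1:-→d2:H1→d3:-→d4:-→d5:-→d6:-→d7:-→d8:-→d9:-→d10:-→d11:-→d12:-→d13:-→d14:-→d15:-→d16:H1→d17:-→d18:-→d19:-→d20:-→d21:-→d22:-→d23:-→d24:-→d25:-→d26:-→d27:H0  best=H0
  ? 227.110.208.51  path d0:-→d1:-→d2:-→d3:-→d4:-→d5:-→d6:-→d7:-→d8:-→d9:-→d10:-→d11:-→d12:-→d13:-→d14:-→d15:-→d16:-→d17:-→d18:-→d19:H2→d20:H1→d21:-→d22:-→d23:-→d24:-  best=H1
  add 227.110.208.0/22 -> H1 at depth 22
  add 227.110.208.0/20 -> H0 at depth 20
  add 93.32.0.0/16 -> H0 at depth 16
  ? 227.110.208.0  path d0:-→d1:-→d2:-→d3:-→d4:-→d5:-→d6:-→d7:-→d8:-→d9:-→d10:-→d11:-→d12:-→d13:-→d14:-→d15:-→d16:-→d17:-→d18:-→d19:H2→d20:H0→d21:-→d22:H1→d23:-→d24:-  best=H1
  add 93.32.0.0/15 -> H0 at depth 15
  add 227.0.0.0/8 -> H2 at depth 8
  add 93.32.0.0/20 -> H0 at depth 20
  ? 93.32.0.58  path d0:-→d1:-→d2:H1→d3:-→d4:-→d5:-→d6:-→d7:-→d8:-→d9:-→d10:-→d11:-→d12:-→d13:-→d14:-→d15:H0→d16:H0→d17:-→d18:-→d19:-→d20:H0  best=H0
  add 227.110.208.0/21 -> H1 at depth 21
  add 93.32.9.231/32 -> H1 at depth 32
  - 227.110.208.0/22 clear@22
  - 227.110.208.146/32 clear@32
  ? 100.85.180.83  path d0:-→d1:-→d2:H1  best=H1
  ? 227.110.208.89  path d0:-→d1:-→d2:-→d3:-→d4:-→d5:-→d6:-→d7:-→d8:H2→d9:-→d10:-→d11:-→d12:-→d13:-→d14:-→d15:-→d16:-→d17:-→d18:-→d19:H2→d20:H0→d21:H1→d22:-→d23:-→d24:-  best=H1
  ? 196.202.248.159  path d0:-→d1:-→d2:-  best=no-route
  add 227.96.0.0/12 -> H0 at depth 12
  add 64.0.0.0/2 -> H2 at depth 2

== LOOKUPS ==
["H0","H1","H0","H1","H1","H0","H1","H1","no-route"]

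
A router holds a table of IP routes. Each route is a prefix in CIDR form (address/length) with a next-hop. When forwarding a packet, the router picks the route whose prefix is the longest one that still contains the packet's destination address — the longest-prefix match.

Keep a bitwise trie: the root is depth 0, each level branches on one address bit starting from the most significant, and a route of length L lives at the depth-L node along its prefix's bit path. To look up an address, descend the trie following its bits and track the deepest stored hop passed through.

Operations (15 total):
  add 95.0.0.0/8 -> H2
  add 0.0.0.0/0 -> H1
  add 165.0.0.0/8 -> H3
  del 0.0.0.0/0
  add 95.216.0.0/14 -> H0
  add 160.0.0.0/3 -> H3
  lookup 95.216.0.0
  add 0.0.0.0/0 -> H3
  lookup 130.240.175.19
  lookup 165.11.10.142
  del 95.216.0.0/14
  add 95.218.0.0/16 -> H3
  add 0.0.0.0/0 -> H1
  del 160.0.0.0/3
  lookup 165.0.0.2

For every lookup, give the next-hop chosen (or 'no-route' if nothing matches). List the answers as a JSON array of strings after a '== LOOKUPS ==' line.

Process each operation:
  add 95.0.0.0/8 -> H2 at depth 8
  add 0.0.0.0/0 -> H1 at depth 0
  add 165.0.0.0/8 -> H3 at depth 8
  del 0.0.0.0/0 (clear depth 0)
  add 95.216.0.0/14 -> H0 at depth 14
  add 160.0.0.0/3 -> H3 at depth 3
  Q 95.216.0.0: descend 01011111110110 ; hops seen [H2,H0] ; pick H0
  add 0.0.0.0/0 -> H3 at depth 0
  Q 130.240.175.19: descend 10 ; hops seen [H3] ; pick H3
  Q 165.11.10.142: descend 10100101 ; hops seen [H3,H3,H3] ; pick H3
  del 95.216.0.0/14 (clear depth 14)
  add 95.218.0.0/16 -> H3 at depth 16
  add 0.0.0.0/0 -> H1 at depth 0
  del 160.0.0.0/3 (clear depth 3)
  Q 165.0.0.2: descend 10100101 ; hops seen [H1,H3] ; pick H3

== LOOKUPS ==
["H0","H3","H3","H3"]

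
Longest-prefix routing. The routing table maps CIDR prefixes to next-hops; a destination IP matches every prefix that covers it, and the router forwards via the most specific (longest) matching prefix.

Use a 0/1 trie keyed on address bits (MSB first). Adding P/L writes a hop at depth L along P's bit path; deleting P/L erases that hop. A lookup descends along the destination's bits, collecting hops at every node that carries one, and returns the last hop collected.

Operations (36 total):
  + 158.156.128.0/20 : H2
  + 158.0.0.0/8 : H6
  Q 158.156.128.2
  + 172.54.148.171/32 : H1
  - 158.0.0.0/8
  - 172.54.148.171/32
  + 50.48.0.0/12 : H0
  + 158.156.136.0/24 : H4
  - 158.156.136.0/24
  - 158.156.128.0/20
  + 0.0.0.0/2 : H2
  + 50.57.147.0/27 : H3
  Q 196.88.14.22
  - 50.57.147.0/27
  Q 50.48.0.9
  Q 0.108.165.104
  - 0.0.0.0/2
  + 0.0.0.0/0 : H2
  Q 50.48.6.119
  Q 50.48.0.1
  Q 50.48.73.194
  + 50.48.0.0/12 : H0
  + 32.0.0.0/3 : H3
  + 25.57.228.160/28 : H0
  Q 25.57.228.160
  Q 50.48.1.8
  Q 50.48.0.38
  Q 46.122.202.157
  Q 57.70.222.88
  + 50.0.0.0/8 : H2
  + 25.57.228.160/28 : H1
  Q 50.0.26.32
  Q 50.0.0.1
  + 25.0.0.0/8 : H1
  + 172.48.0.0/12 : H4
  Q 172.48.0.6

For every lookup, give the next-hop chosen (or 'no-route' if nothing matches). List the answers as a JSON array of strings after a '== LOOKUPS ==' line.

Process each operation:
  + 158.156.128.0/20 (H2) depth=20
  + 158.0.0.0/8 (H6) depth=8
  Q 158.156.128.2: descend 10011110100111001000 ; hops seen [H6,H2] ; pick H2
  + 172.54.148.171/32 (H1) depth=32
  - 158.0.0.0/8 clear@8
  - 172.54.148.171/32 clear@32
  + 50.48.0.0/12 (H0) depth=12
  + 158.156.136.0/24 (H4) depth=24
  - 158.156.136.0/24 clear@24
  - 158.156.128.0/20 clear@20
  + 0.0.0.0/2 (H2) depth=2
  + 50.57.147.0/27 (H3) depth=27
  Q 196.88.14.22: descend 1 ; hops seen [∅] ; pick no-route
  - 50.57.147.0/27 clear@27
  Q 50.48.0.9: descend 001100100011 ; hops seen [H2,H0] ; pick H0
  Q 0.108.165.104: descend 00 ; hops seen [H2] ; pick H2
  - 0.0.0.0/2 clear@2
  + 0.0.0.0/0 (H2) depth=0
  Q 50.48.6.119: descend 001100100011 ; hops seen [H2,H0] ; pick H0
  Q 50.48.0.1: descend 001100100011 ; hops seen [H2,H0] ; pick H0
  Q 50.48.73.194: descend 001100100011 ; hops seen [H2,H0] ; pick H0
  + 50.48.0.0/12 (H0) depth=12
  + 32.0.0.0/3 (H3) depth=3
  + 25.57.228.160/28 (H0) depth=28
  Q 25.57.228.160: descend 0001100100111001111001001010 ; hops seen [H2,H0] ; pick H0
  Q 50.48.1.8: descend 001100100011 ; hops seen [H2,H3,H0] ; pick H0
  Q 50.48.0.38: descend 001100100011 ; hops seen [H2,H3,H0] ; pick H0
  Q 46.122.202.157: descend 001 ; hops seen [H2,H3] ; pick H3
  Q 57.70.222.88: descend 0011 ; hops seen [H2,H3] ; pick H3
  + 50.0.0.0/8 (H2) depth=8
  + 25.57.228.160/28 (H1) depth=28
  Q 50.0.26.32: descend 0011001000 ; hops seen [H2,H3,H2] ; pick H2
  Q 50.0.0.1: descend 0011001000 ; hops seen [H2,H3,H2] ; pick H2
  + 25.0.0.0/8 (H1) depth=8
  + 172.48.0.0/12 (H4) depth=12
  Q 172.48.0.6: descend 1010110000110 ; hops seen [H2,H4] ; pick H4

== LOOKUPS ==
["H2","no-route","H0","H2","H0","H0","H0","H0","H0","H0","H3","H3","H2","H2","H4"]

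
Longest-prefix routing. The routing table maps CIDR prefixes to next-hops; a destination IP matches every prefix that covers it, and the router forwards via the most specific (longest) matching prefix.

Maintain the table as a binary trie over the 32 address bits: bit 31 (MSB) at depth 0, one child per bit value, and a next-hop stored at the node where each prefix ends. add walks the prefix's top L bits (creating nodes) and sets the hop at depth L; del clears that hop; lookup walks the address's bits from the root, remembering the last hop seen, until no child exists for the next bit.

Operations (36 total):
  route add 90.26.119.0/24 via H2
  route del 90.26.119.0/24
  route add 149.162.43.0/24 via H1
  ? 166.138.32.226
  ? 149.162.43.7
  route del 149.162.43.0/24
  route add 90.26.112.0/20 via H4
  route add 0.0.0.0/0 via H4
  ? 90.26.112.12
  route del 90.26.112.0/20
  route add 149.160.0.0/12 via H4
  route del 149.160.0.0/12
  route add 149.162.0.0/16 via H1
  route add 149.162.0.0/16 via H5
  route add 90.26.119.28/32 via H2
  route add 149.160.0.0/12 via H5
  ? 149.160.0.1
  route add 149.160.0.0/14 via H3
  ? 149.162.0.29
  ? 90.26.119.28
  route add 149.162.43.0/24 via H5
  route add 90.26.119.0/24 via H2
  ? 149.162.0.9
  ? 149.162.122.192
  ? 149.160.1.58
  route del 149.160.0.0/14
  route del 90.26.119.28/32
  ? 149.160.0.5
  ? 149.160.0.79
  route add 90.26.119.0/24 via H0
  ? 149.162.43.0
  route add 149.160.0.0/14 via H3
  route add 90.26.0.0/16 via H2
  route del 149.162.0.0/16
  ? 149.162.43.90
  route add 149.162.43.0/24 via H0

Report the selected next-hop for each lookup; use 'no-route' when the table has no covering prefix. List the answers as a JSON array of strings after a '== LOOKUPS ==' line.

Process each operation:
  add 90.26.119.0/24 -> H2 at depth 24
  del 90.26.119.0/24 (clear depth 24)
  add 149.162.43.0/24 -> H1 at depth 24
  lookup 166.138.32.226: bits 10 walk d0:-→d1:-→d2:- -> no-route
  lookup 149.162.43.7: bits 100101011010001000101011 walk d0:-→d1:-→d2:-→d3:-→d4:-→d5:-→d6:-→d7:-→d8:-→d9:-→d10:-→d11:-→d12:-→d13:-→d14:-→d15:-→d16:-→d17:-→d18:-→d19:-→d20:-→d21:-→d22:-→d23:-→d24:H1 -> H1
  del 149.162.43.0/24 (clear depth 24)
  add 90.26.112.0/20 -> H4 at depth 20
  add 0.0.0.0/0 -> H4 at depth 0
  lookup 90.26.112.12: bits 010110100001101001110 walk d0:H4→d1:-→d2:-→d3:-→d4:-→d5:-→d6:-→d7:-→d8:-→d9:-→d10:-→d11:-→d12:-→d13:-→d14:-→d15:-→d16:-→d17:-→d18:-→d19:-→d20:H4→d21:- -> H4
  del 90.26.112.0/20 (clear depth 20)
  add 149.160.0.0/12 -> H4 at depth 12
  del 149.160.0.0/12 (clear depth 12)
  add 149.162.0.0/16 -> H1 at depth 16
  add 149.162.0.0/16 -> H5 at depth 16
  add 90.26.119.28/32 -> H2 at depth 32
  add 149.160.0.0/12 -> H5 at depth 12
  lookup 149.160.0.1: bits 10010101101000 walk d0:H4→d1:-→d2:-→d3:-→d4:-→d5:-→d6:-→d7:-→d8:-→d9:-→d10:-→d11:-→d12:H5→d13:-→d14:- -> H5
  add 149.160.0.0/14 -> H3 at depth 14
  lookup 149.162.0.29: bits 100101011010001000 walk d0:H4→d1:-→d2:-→d3:-→d4:-→d5:-→d6:-→d7:-→d8:-→d9:-→d10:-→d11:-→d12:H5→d13:-→d14:H3→d15:-→d16:H5→d17:-→d18:- -> H5
  lookup 90.26.119.28: bits 01011010000110100111011100011100 walk d0:H4→d1:-→d2:-→d3:-→d4:-→d5:-→d6:-→d7:-→d8:-→d9:-→d10:-→d11:-→d12:-→d13:-→d14:-→d15:-→d16:-→d17:-→d18:-→d19:-→d20:-→d21:-→d22:-→d23:-→d24:-→d25:-→d26:-→d27:-→d28:-→d29:-→d30:-→d31:-→d32:H2 -> H2
  add 149.162.43.0/24 -> H5 at depth 24
  add 90.26.119.0/24 -> H2 at depth 24
  lookup 149.162.0.9: bits 100101011010001000 walk d0:H4→d1:-→d2:-→d3:-→d4:-→d5:-→d6:-→d7:-→d8:-→d9:-→d10:-→d11:-→d12:H5→d13:-→d14:H3→d15:-→d16:H5→d17:-→d18:- -> H5
  lookup 149.162.122.192: bits 10010101101000100 walk d0:H4→d1:-→d2:-→d3:-→d4:-→d5:-→d6:-→d7:-→d8:-→d9:-→d10:-→d11:-→d12:H5→d13:-→d14:H3→d15:-→d16:H5→d17:- -> H5
  lookup 149.160.1.58: bits 10010101101000 walk d0:H4→d1:-→d2:-→d3:-→d4:-→d5:-→d6:-→d7:-→d8:-→d9:-→d10:-→d11:-→d12:H5→d13:-→d14:H3 -> H3
  del 149.160.0.0/14 (clear depth 14)
  del 90.26.119.28/32 (clear depth 32)
  lookup 149.160.0.5: bits 10010101101000 walk d0:H4→d1:-→d2:-→d3:-→d4:-→d5:-→d6:-→d7:-→d8:-→d9:-→d10:-→d11:-→d12:H5→d13:-→d14:- -> H5
  lookup 149.160.0.79: bits 10010101101000 walk d0:H4→d1:-→d2:-→d3:-→d4:-→d5:-→d6:-→d7:-→d8:-→d9:-→d10:-→d11:-→d12:H5→d13:-→d14:- -> H5
  add 90.26.119.0/24 -> H0 at depth 24
  lookup 149.162.43.0: bits 100101011010001000101011 walk d0:H4→d1:-→d2:-→d3:-→d4:-→d5:-→d6:-→d7:-→d8:-→d9:-→d10:-→d11:-→d12:H5→d13:-→d14:-→d15:-→d16:H5→d17:-→d18:-→d19:-→d20:-→d21:-→d22:-→d23:-→d24:H5 -> H5
  add 149.160.0.0/14 -> H3 at depth 14
  add 90.26.0.0/16 -> H2 at depth 16
  del 149.162.0.0/16 (clear depth 16)
  lookup 149.162.43.90: bits 100101011010001000101011 walk d0:H4→d1:-→d2:-→d3:-→d4:-→d5:-→d6:-→d7:-→d8:-→d9:-→d10:-→d11:-→d12:H5→d13:-→d14:H3→d15:-→d16:-→d17:-→d18:-→d19:-→d20:-→d21:-→d22:-→d23:-→d24:H5 -> H5
  add 149.162.43.0/24 -> H0 at depth 24

== LOOKUPS ==
["no-route","H1","H4","H5","H5","H2","H5","H5","H3","H5","H5","H5","H5"]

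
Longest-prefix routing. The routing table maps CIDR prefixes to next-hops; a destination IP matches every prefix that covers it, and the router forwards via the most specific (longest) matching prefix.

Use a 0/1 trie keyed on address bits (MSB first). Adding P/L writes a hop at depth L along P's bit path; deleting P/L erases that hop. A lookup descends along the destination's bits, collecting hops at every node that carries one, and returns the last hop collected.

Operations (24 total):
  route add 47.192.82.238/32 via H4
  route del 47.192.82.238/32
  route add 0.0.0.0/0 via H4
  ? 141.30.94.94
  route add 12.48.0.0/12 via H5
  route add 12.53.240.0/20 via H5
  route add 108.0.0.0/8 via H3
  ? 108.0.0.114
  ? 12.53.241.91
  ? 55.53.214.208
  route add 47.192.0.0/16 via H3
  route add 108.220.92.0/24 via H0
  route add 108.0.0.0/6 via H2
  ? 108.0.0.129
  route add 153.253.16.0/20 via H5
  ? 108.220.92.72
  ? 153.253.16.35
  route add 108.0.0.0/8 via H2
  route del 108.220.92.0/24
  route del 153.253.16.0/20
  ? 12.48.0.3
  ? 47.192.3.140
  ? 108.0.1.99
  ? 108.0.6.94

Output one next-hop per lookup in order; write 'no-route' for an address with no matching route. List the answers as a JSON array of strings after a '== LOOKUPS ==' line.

Process each operation:
  + 47.192.82.238/32 (H4) depth=32
  - 47.192.82.238/32 clear@32
  + 0.0.0.0/0 (H4) depth=0
  ? 141.30.94.94  path d0:H4  best=H4
  + 12.48.0.0/12 (H5) depth=12
  + 12.53.240.0/20 (H5) depth=20
  + 108.0.0.0/8 (H3) depth=8
  ? 108.0.0.114  path d0:H4→d1:-→d2:-→d3:-→d4:-→d5:-→d6:-→d7:-→d8:H3  best=H3
  ? 12.53.241.91  path d0:H4→d1:-→d2:-→d3:-→d4:-→d5:-→d6:-→d7:-→d8:-→d9:-→d10:-→d11:-→d12:H5→d13:-→d14:-→d15:-→d16:-→d17:-→d18:-→d19:-→d20:H5  best=H5
  ? 55.53.214.208  path d0:H4→d1:-→d2:-→d3:-  best=H4
  + 47.192.0.0/16 (H3) depth=16
  + 108.220.92.0/24 (H0) depth=24
  + 108.0.0.0/6 (H2) depth=6
  ? 108.0.0.129  path d0:H4→d1:-→d2:-→d3:-→d4:-→d5:-→d6:H2→d7:-→d8:H3  best=H3
  + 153.253.16.0/20 (H5) depth=20
  ? 108.220.92.72  path d0:H4→d1:-→d2:-→d3:-→d4:-→d5:-→d6:H2→d7:-→d8:H3→d9:-→d10:-→d11:-→d12:-→d13:-→d14:-→d15:-→d16:-→d17:-→d18:-→d19:-→d20:-→d21:-→d22:-→d23:-→d24:H0  best=H0
  ? 153.253.16.35  path d0:H4→d1:-→d2:-→d3:-→d4:-→d5:-→d6:-→d7:-→d8:-→d9:-→d10:-→d11:-→d12:-→d13:-→d14:-→d15:-→d16:-→d17:-→d18:-→d19:-→d20:H5  best=H5
  + 108.0.0.0/8 (H2) depth=8
  - 108.220.92.0/24 clear@24
  - 153.253.16.0/20 clear@20
  ? 12.48.0.3  path d0:H4→d1:-→d2:-→d3:-→d4:-→d5:-→d6:-→d7:-→d8:-→d9:-→d10:-→d11:-→d12:H5→d13:-  best=H5
  ? 47.192.3.140  path d0:H4→d1:-→d2:-→d3:-→d4:-→d5:-→d6:-→d7:-→d8:-→d9:-→d10:-→d11:-→d12:-→d13:-→d14:-→d15:-→d16:H3→d17:-  best=H3
  ? 108.0.1.99  path d0:H4→d1:-→d2:-→d3:-→d4:-→d5:-→d6:H2→d7:-→d8:H2  best=H2
  ? 108.0.6.94  path d0:H4→d1:-→d2:-→d3:-→d4:-→d5:-→d6:H2→d7:-→d8:H2  best=H2

== LOOKUPS ==
["H4","H3","H5","H4","H3","H0","H5","H5","H3","H2","H2"]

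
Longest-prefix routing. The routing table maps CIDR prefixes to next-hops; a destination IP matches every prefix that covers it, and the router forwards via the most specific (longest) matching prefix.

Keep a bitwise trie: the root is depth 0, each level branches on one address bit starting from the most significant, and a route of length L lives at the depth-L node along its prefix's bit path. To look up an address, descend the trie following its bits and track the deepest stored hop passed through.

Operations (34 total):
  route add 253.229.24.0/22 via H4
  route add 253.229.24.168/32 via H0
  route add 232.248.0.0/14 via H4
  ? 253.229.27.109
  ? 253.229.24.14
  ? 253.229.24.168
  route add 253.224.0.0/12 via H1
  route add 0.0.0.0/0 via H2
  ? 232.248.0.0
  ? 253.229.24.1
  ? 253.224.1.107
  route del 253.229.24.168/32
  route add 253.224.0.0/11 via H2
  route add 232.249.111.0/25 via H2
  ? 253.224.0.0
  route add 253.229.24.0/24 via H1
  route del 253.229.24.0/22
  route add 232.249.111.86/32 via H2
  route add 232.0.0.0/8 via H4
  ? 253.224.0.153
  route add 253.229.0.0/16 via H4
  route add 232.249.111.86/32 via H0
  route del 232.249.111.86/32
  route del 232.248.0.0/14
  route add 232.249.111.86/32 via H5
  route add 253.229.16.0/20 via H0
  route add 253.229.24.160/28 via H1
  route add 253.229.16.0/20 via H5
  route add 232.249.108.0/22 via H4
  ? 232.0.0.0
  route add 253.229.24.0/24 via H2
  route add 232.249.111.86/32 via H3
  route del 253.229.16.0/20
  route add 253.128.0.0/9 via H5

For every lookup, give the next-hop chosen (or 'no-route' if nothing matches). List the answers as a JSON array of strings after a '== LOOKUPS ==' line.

Apply in order:
  add 253.229.24.0/22 -> H4 at depth 22
  add 253.229.24.168/32 -> H0 at depth 32
  add 232.248.0.0/14 -> H4 at depth 14
  ? 253.229.27.109  path d0:-→d1:-→d2:-→d3:-→d4:-→d5:-→d6:-→d7:-→d8:-→d9:-→d10:-→d11:-→d12:-→d13:-→d14:-→d15:-→d16:-→d17:-→d18:-→d19:-→d20:-→d21:-→d22:H4  best=H4
  ? 253.229.24.14  path d0:-→d1:-→d2:-→d3:-→d4:-→d5:-→d6:-→d7:-→d8:-→d9:-→d10:-→d11:-→d12:-→d13:-→d14:-→d15:-→d16:-→d17:-→d18:-→d19:-→d20:-→d21:-→d22:H4→d23:-→d24:-  best=H4
  ? 253.229.24.168  path d0:-→d1:-→d2:-→d3:-→d4:-→d5:-→d6:-→d7:-→d8:-→d9:-→d10:-→d11:-→d12:-→d13:-→d14:-→d15:-→d16:-→d17:-→d18:-→d19:-→d20:-→d21:-→d22:H4→d23:-→d24:-→d25:-→d26:-→d27:-→d28:-→d29:-→d30:-→d31:-→d32:H0  best=H0
  add 253.224.0.0/12 -> H1 at depth 12
  add 0.0.0.0/0 -> H2 at depth 0
  ? 232.248.0.0  path d0:H2→d1:-→d2:-→d3:-→d4:-→d5:-→d6:-→d7:-→d8:-→d9:-→d10:-→d11:-→d12:-→d13:-→d14:H4  best=H4
  ? 253.229.24.1  path d0:H2→d1:-→d2:-→d3:-→d4:-→d5:-→d6:-→d7:-→d8:-→d9:-→d10:-→d11:-→d12:H1→d13:-→d14:-→d15:-→d16:-→d17:-→d18:-→d19:-→d20:-→d21:-→d22:H4→d23:-→d24:-  best=H4
  ? 253.224.1.107  path d0:H2→d1:-→d2:-→d3:-→d4:-→d5:-→d6:-→d7:-→d8:-→d9:-→d10:-→d11:-→d12:H1→d13:-  best=H1
  - 253.229.24.168/32 clear@32
  add 253.224.0.0/11 -> H2 at depth 11
  add 232.249.111.0/25 -> H2 at depth 25
  ? 253.224.0.0  path d0:H2→d1:-→d2:-→d3:-→d4:-→d5:-→d6:-→d7:-→d8:-→d9:-→d10:-→d11:H2→d12:H1→d13:-  best=H1
  add 253.229.24.0/24 -> H1 at depth 24
  - 253.229.24.0/22 clear@22
  add 232.249.111.86/32 -> H2 at depth 32
  add 232.0.0.0/8 -> H4 at depth 8
  ? 253.224.0.153  path d0:H2→d1:-→d2:-→d3:-→d4:-→d5:-→d6:-→d7:-→d8:-→d9:-→d10:-→d11:H2→d12:H1→d13:-  best=H1
  add 253.229.0.0/16 -> H4 at depth 16
  add 232.249.111.86/32 -> H0 at depth 32
  - 232.249.111.86/32 clear@32
  - 232.248.0.0/14 clear@14
  add 232.249.111.86/32 -> H5 at depth 32
  add 253.229.16.0/20 -> H0 at depth 20
  add 253.229.24.160/28 -> H1 at depth 28
  add 253.229.16.0/20 -> H5 at depth 20
  add 232.249.108.0/22 -> H4 at depth 22
  ? 232.0.0.0  path d0:H2→d1:-→d2:-→d3:-→d4:-→d5:-→d6:-→d7:-→d8:H4  best=H4
  add 253.229.24.0/24 -> H2 at depth 24
  add 232.249.111.86/32 -> H3 at depth 32
  - 253.229.16.0/20 clear@20
  add 253.128.0.0/9 -> H5 at depth 9

== LOOKUPS ==
["H4","H4","H0","H4","H4","H1","H1","H1","H4"]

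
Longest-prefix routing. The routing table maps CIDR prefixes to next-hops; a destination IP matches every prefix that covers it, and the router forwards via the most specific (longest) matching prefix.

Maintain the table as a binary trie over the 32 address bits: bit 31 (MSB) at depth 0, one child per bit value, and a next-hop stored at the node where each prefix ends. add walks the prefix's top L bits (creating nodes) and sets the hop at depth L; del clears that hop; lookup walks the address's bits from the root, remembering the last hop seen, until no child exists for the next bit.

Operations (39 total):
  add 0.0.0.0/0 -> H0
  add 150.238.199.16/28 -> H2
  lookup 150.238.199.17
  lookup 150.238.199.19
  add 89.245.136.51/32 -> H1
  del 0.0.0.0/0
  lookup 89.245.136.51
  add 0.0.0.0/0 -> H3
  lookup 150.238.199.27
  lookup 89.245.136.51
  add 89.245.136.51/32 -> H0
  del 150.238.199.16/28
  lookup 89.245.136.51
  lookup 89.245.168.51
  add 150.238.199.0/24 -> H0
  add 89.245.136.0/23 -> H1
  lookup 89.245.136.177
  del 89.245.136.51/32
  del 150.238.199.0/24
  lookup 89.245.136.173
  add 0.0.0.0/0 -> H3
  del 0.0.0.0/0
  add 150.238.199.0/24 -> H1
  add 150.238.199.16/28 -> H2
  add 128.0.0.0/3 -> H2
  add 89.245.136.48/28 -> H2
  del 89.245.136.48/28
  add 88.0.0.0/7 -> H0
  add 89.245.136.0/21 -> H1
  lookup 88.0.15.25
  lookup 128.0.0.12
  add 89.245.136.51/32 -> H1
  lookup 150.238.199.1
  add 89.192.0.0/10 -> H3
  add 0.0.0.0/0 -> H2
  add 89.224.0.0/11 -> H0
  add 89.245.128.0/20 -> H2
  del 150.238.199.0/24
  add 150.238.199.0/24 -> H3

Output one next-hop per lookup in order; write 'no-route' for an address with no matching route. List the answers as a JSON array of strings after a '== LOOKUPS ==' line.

Apply in order:
  add 0.0.0.0/0 -> H0 at depth 0
  add 150.238.199.16/28 -> H2 at depth 28
  ? 150.238.199.17  path d0:H0→d1:-→d2:-→d3:-→d4:-→d5:-→d6:-→d7:-→d8:-→d9:-→d10:-→d11:-→d12:-→d13:-→d14:-→d15:-→d16:-→d17:-→d18:-→d19:-→d20:-→d21:-→d22:-→d23:-→d24:-→d25:-→d26:-→d27:-→d28:H2  best=H2
  ? 150.238.199.19  path d0:H0→d1:-→d2:-→d3:-→d4:-→d5:-→d6:-→d7:-→d8:-→d9:-→d10:-→d11:-→d12:-→d13:-→d14:-→d15:-→d16:-→d17:-→d18:-→d19:-→d20:-→d21:-→d22:-→d23:-→d24:-→d25:-→d26:-→d27:-→d28:H2  best=H2
  add 89.245.136.51/32 -> H1 at depth 32
  - 0.0.0.0/0 clear@0
  ? 89.245.136.51  path d0:-→d1:-→d2:-→d3:-→d4:-→d5:-→d6:-→d7:-→d8:-→d9:-→d10:-→d11:-→d12:-→d13:-→d14:-→d15:-→d16:-→d17:-→d18:-→d19:-→d20:-→d21:-→d22:-→d23:-→d24:-→d25:-→d26:-→d27:-→d28:-→d29:-→d30:-→d31:-→d32:H1  best=H1
  add 0.0.0.0/0 -> H3 at depth 0
  ? 150.238.199.27  path d0:H3→d1:-→d2:-→d3:-→d4:-→d5:-→d6:-→d7:-→d8:-→d9:-→d10:-→d11:-→d12:-→d13:-→d14:-→d15:-→d16:-→d17:-→d18:-→d19:-→d20:-→d21:-→d22:-→d23:-→d24:-→d25:-→d26:-→d27:-→d28:H2  best=H2
  ? 89.245.136.51  path d0:H3→d1:-→d2:-→d3:-→d4:-→d5:-→d6:-→d7:-→d8:-→d9:-→d10:-→d11:-→d12:-→d13:-→d14:-→d15:-→d16:-→d17:-→d18:-→d19:-→d20:-→d21:-→d22:-→d23:-→d24:-→d25:-→d26:-→d27:-→d28:-→d29:-→d30:-→d31:-→d32:H1  best=H1
  add 89.245.136.51/32 -> H0 at depth 32
  - 150.238.199.16/28 clear@28
  ? 89.245.136.51  path d0:H3→d1:-→d2:-→d3:-→d4:-→d5:-→d6:-→d7:-→d8:-→d9:-→d10:-→d11:-→d12:-→d13:-→d14:-→d15:-→d16:-→d17:-→d18:-→d19:-→d20:-→d21:-→d22:-→d23:-→d24:-→d25:-→d26:-→d27:-→d28:-→d29:-→d30:-→d31:-→d32:H0  best=H0
  ? 89.245.168.51  path d0:H3→d1:-→d2:-→d3:-→d4:-→d5:-→d6:-→d7:-→d8:-→d9:-→d10:-→d11:-→d12:-→d13:-→d14:-→d15:-→d16:-→d17:-→d18:-  best=H3
  add 150.238.199.0/24 -> H0 at depth 24
  add 89.245.136.0/23 -> H1 at depth 23
  ? 89.245.136.177  path d0:H3→d1:-→d2:-→d3:-→d4:-→d5:-→d6:-→d7:-→d8:-→d9:-→d10:-→d11:-→d12:-→d13:-→d14:-→d15:-→d16:-→d17:-→d18:-→d19:-→d20:-→d21:-→d22:-→d23:H1→d24:-  best=H1
  - 89.245.136.51/32 clear@32
  - 150.238.199.0/24 clear@24
  ? 89.245.136.173  path d0:H3→d1:-→d2:-→d3:-→d4:-→d5:-→d6:-→d7:-→d8:-→d9:-→d10:-→d11:-→d12:-→d13:-→d14:-→d15:-→d16:-→d17:-→d18:-→d19:-→d20:-→d21:-→d22:-→d23:H1→d24:-  best=H1
  add 0.0.0.0/0 -> H3 at depth 0
  - 0.0.0.0/0 clear@0
  add 150.238.199.0/24 -> H1 at depth 24
  add 150.238.199.16/28 -> H2 at depth 28
  add 128.0.0.0/3 -> H2 at depth 3
  add 89.245.136.48/28 -> H2 at depth 28
  - 89.245.136.48/28 clear@28
  add 88.0.0.0/7 -> H0 at depth 7
  add 89.245.136.0/21 -> H1 at depth 21
  ? 88.0.15.25  path d0:-→d1:-→d2:-→d3:-→d4:-→d5:-→d6:-→d7:H0  best=H0
  ? 128.0.0.12  path d0:-→d1:-→d2:-→d3:H2  best=H2
  add 89.245.136.51/32 -> H1 at depth 32
  ? 150.238.199.1  path d0:-→d1:-→d2:-→d3:H2→d4:-→d5:-→d6:-→d7:-→d8:-→d9:-→d10:-→d11:-→d12:-→d13:-→d14:-→d15:-→d16:-→d17:-→d18:-→d19:-→d20:-→d21:-→d22:-→d23:-→d24:H1→d25:-→d26:-→d27:-  best=H1
  add 89.192.0.0/10 -> H3 at depth 10
  add 0.0.0.0/0 -> H2 at depth 0
  add 89.224.0.0/11 -> H0 at depth 11
  add 89.245.128.0/20 -> H2 at depth 20
  - 150.238.199.0/24 clear@24
  add 150.238.199.0/24 -> H3 at depth 24

== LOOKUPS ==
["H2","H2","H1","H2","H1","H0","H3","H1","H1","H0","H2","H1"]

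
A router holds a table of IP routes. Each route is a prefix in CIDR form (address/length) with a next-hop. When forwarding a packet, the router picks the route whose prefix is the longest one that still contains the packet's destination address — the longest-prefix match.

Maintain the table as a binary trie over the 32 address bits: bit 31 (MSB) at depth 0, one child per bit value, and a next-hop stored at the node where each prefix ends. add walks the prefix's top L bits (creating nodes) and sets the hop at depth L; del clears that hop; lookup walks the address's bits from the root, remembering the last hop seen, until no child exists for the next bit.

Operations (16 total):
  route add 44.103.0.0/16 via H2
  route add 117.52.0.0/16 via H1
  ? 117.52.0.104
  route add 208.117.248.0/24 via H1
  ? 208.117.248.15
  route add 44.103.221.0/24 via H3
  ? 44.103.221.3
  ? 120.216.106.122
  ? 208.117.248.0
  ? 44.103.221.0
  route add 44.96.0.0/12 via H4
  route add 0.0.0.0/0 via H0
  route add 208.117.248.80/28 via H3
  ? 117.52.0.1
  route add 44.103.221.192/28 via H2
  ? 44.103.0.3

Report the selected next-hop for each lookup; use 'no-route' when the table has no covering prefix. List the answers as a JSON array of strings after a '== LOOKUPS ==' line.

Trace:
  add 44.103.0.0/16 -> H2 at depth 16
  add 117.52.0.0/16 -> H1 at depth 16
  ? 117.52.0.104  path d0:-→d1:-→d2:-→d3:-→d4:-→d5:-→d6:-→d7:-→d8:-→d9:-→d10:-→d11:-→d12:-→d13:-→d14:-→d15:-→d16:H1  best=H1
  add 208.117.248.0/24 -> H1 at depth 24
  ? 208.117.248.15  path d0:-→d1:-→d2:-→d3:-→d4:-→d5:-→d6:-→d7:-→d8:-→d9:-→d10:-→d11:-→d12:-→d13:-→d14:-→d15:-→d16:-→d17:-→d18:-→d19:-→d20:-→d21:-→d22:-→d23:-→d24:H1  best=H1
  add 44.103.221.0/24 -> H3 at depth 24
  ? 44.103.221.3  path d0:-→d1:-→d2:-→d3:-→d4:-→d5:-→d6:-→d7:-→d8:-→d9:-→d10:-→d11:-→d12:-→d13:-→d14:-→d15:-→d16:H2→d17:-→d18:-→d19:-→d20:-→d21:-→d22:-→d23:-→d24:H3  best=H3
  ? 120.216.106.122  path d0:-→d1:-→d2:-→d3:-→d4:-  best=no-route
  ? 208.117.248.0  path d0:-→d1:-→d2:-→d3:-→d4:-→d5:-→d6:-→d7:-→d8:-→d9:-→d10:-→d11:-→d12:-→d13:-→d14:-→d15:-→d16:-→d17:-→d18:-→d19:-→d20:-→d21:-→d22:-→d23:-→d24:H1  best=H1
  ? 44.103.221.0  path d0:-→d1:-→d2:-→d3:-→d4:-→d5:-→d6:-→d7:-→d8:-→d9:-→d10:-→d11:-→d12:-→d13:-→d14:-→d15:-→d16:H2→d17:-→d18:-→d19:-→d20:-→d21:-→d22:-→d23:-→d24:H3  best=H3
  add 44.96.0.0/12 -> H4 at depth 12
  add 0.0.0.0/0 -> H0 at depth 0
  add 208.117.248.80/28 -> H3 at depth 28
  ? 117.52.0.1  path d0:H0→d1:-→d2:-→d3:-→d4:-→d5:-→d6:-→d7:-→d8:-→d9:-→d10:-→d11:-→d12:-→d13:-→d14:-→d15:-→d16:H1  best=H1
  add 44.103.221.192/28 -> H2 at depth 28
  ? 44.103.0.3  path d0:H0→d1:-→d2:-→d3:-→d4:-→d5:-→d6:-→d7:-→d8:-→d9:-→d10:-→d11:-→d12:H4→d13:-→d14:-→d15:-→d16:H2  best=H2

== LOOKUPS ==
["H1","H1","H3","no-route","H1","H3","H1","H2"]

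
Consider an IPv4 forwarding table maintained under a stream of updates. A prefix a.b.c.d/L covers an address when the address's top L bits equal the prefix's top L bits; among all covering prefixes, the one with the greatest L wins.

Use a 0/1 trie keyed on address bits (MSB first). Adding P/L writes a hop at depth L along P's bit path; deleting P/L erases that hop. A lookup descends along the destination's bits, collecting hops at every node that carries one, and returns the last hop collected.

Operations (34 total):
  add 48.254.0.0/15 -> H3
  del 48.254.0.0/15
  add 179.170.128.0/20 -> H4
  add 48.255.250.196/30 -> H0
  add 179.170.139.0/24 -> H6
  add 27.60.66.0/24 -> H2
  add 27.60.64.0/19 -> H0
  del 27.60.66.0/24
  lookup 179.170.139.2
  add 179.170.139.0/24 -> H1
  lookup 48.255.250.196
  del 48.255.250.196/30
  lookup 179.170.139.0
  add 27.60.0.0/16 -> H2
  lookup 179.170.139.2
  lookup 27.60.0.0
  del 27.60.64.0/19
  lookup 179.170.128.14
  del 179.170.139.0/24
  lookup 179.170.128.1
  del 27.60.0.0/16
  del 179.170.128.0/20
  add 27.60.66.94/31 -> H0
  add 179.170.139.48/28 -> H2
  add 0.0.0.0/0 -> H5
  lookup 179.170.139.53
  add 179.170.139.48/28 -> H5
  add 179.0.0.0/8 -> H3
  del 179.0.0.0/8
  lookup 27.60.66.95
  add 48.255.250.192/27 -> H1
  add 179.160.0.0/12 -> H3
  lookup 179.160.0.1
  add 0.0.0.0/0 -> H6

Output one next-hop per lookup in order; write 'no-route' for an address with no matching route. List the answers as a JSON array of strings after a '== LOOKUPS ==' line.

Apply in order:
  add 48.254.0.0/15 -> H3 at depth 15
  - 48.254.0.0/15 clear@15
  add 179.170.128.0/20 -> H4 at depth 20
  add 48.255.250.196/30 -> H0 at depth 30
  add 179.170.139.0/24 -> H6 at depth 24
  add 27.60.66.0/24 -> H2 at depth 24
  add 27.60.64.0/19 -> H0 at depth 19
  - 27.60.66.0/24 clear@24
  Q 179.170.139.2: descend 101100111010101010001011 ; hops seen [H4,H6] ; pick H6
  add 179.170.139.0/24 -> H1 at depth 24
  Q 48.255.250.196: descend 001100001111111111111010110001 ; hops seen [H0] ; pick H0
  - 48.255.250.196/30 clear@30
  Q 179.170.139.0: descend 101100111010101010001011 ; hops seen [H4,H1] ; pick H1
  add 27.60.0.0/16 -> H2 at depth 16
  Q 179.170.139.2: descend 101100111010101010001011 ; hops seen [H4,H1] ; pick H1
  Q 27.60.0.0: descend 00011011001111000 ; hops seen [H2] ; pick H2
  - 27.60.64.0/19 clear@19
  Q 179.170.128.14: descend 10110011101010101000 ; hops seen [H4] ; pick H4
  - 179.170.139.0/24 clear@24
  Q 179.170.128.1: descend 10110011101010101000 ; hops seen [H4] ; pick H4
  - 27.60.0.0/16 clear@16
  - 179.170.128.0/20 clear@20
  add 27.60.66.94/31 -> H0 at depth 31
  add 179.170.139.48/28 -> H2 at depth 28
  add 0.0.0.0/0 -> H5 at depth 0
  Q 179.170.139.53: descend 1011001110101010100010110011 ; hops seen [H5,H2] ; pick H2
  add 179.170.139.48/28 -> H5 at depth 28
  add 179.0.0.0/8 -> H3 at depth 8
  - 179.0.0.0/8 clear@8
  Q 27.60.66.95: descend 0001101100111100010000100101111 ; hops seen [H5,H0] ; pick H0
  add 48.255.250.192/27 -> H1 at depth 27
  add 179.160.0.0/12 -> H3 at depth 12
  Q 179.160.0.1: descend 101100111010 ; hops seen [H5,H3] ; pick H3
  add 0.0.0.0/0 -> H6 at depth 0

== LOOKUPS ==
["H6","H0","H1","H1","H2","H4","H4","H2","H0","H3"]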